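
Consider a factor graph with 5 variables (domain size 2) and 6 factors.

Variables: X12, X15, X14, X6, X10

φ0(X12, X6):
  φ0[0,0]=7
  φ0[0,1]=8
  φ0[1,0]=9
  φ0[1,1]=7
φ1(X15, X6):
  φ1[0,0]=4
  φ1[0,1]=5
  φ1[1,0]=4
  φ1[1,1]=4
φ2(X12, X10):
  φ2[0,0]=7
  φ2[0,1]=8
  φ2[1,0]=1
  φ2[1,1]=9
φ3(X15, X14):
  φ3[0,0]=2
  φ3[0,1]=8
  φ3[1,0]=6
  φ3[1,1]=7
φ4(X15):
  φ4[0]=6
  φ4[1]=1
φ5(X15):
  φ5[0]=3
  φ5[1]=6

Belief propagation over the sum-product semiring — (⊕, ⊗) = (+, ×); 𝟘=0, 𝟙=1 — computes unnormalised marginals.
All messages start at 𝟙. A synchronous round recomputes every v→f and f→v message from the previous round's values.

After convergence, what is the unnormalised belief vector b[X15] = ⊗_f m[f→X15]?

init: all messages = 𝟙 over 2 values
r1 m[φ0→X12] = [15, 16]
r1 m[φ0→X6] = [16, 15]
r1 m[φ1→X15] = [9, 8]
r1 m[φ1→X6] = [8, 9]
r1 m[φ2→X12] = [15, 10]
r1 m[φ2→X10] = [8, 17]
r1 m[φ3→X15] = [10, 13]
r1 m[φ3→X14] = [8, 15]
r1 m[φ4→X15] = [6, 1]
r1 m[φ5→X15] = [3, 6]
r1 m[X12→φ0] = [1, 1]
r1 m[X12→φ2] = [1, 1]
r1 m[X15→φ1] = [1, 1]
r1 m[X15→φ3] = [1, 1]
r1 m[X15→φ4] = [1, 1]
r1 m[X15→φ5] = [1, 1]
r1 m[X14→φ3] = [1, 1]
r1 m[X6→φ0] = [1, 1]
r1 m[X6→φ1] = [1, 1]
r1 m[X10→φ2] = [1, 1]
r2 m[φ0→X12] = [15, 16]
r2 m[φ0→X6] = [16, 15]
r2 m[φ1→X15] = [9, 8]
r2 m[φ1→X6] = [8, 9]
r2 m[φ2→X12] = [15, 10]
r2 m[φ2→X10] = [8, 17]
r2 m[φ3→X15] = [10, 13]
r2 m[φ3→X14] = [8, 15]
r2 m[φ4→X15] = [6, 1]
r2 m[φ5→X15] = [3, 6]
r2 m[X12→φ0] = [15, 10]
r2 m[X12→φ2] = [15, 16]
r2 m[X15→φ1] = [180, 78]
r2 m[X15→φ3] = [162, 48]
r2 m[X15→φ4] = [270, 624]
r2 m[X15→φ5] = [540, 104]
r2 m[X14→φ3] = [1, 1]
r2 m[X6→φ0] = [8, 9]
r2 m[X6→φ1] = [16, 15]
r2 m[X10→φ2] = [1, 1]
r3 m[φ0→X12] = [128, 135]
r3 m[φ0→X6] = [195, 190]
r3 m[φ1→X15] = [139, 124]
r3 m[φ1→X6] = [1032, 1212]
r3 m[φ2→X12] = [15, 10]
r3 m[φ2→X10] = [121, 264]
r3 m[φ3→X15] = [10, 13]
r3 m[φ3→X14] = [612, 1632]
r3 m[φ4→X15] = [6, 1]
r3 m[φ5→X15] = [3, 6]
r3 m[X12→φ0] = [15, 10]
r3 m[X12→φ2] = [15, 16]
r3 m[X15→φ1] = [180, 78]
r3 m[X15→φ3] = [162, 48]
r3 m[X15→φ4] = [270, 624]
r3 m[X15→φ5] = [540, 104]
r3 m[X14→φ3] = [1, 1]
r3 m[X6→φ0] = [8, 9]
r3 m[X6→φ1] = [16, 15]
r3 m[X10→φ2] = [1, 1]
r4 m[φ0→X12] = [128, 135]
r4 m[φ0→X6] = [195, 190]
r4 m[φ1→X15] = [139, 124]
r4 m[φ1→X6] = [1032, 1212]
r4 m[φ2→X12] = [15, 10]
r4 m[φ2→X10] = [121, 264]
r4 m[φ3→X15] = [10, 13]
r4 m[φ3→X14] = [612, 1632]
r4 m[φ4→X15] = [6, 1]
r4 m[φ5→X15] = [3, 6]
r4 m[X12→φ0] = [15, 10]
r4 m[X12→φ2] = [128, 135]
r4 m[X15→φ1] = [180, 78]
r4 m[X15→φ3] = [2502, 744]
r4 m[X15→φ4] = [4170, 9672]
r4 m[X15→φ5] = [8340, 1612]
r4 m[X14→φ3] = [1, 1]
r4 m[X6→φ0] = [1032, 1212]
r4 m[X6→φ1] = [195, 190]
r4 m[X10→φ2] = [1, 1]
r5 m[φ0→X12] = [16920, 17772]
r5 m[φ0→X6] = [195, 190]
r5 m[φ1→X15] = [1730, 1540]
r5 m[φ1→X6] = [1032, 1212]
r5 m[φ2→X12] = [15, 10]
r5 m[φ2→X10] = [1031, 2239]
r5 m[φ3→X15] = [10, 13]
r5 m[φ3→X14] = [9468, 25224]
r5 m[φ4→X15] = [6, 1]
r5 m[φ5→X15] = [3, 6]
r5 m[X12→φ0] = [15, 10]
r5 m[X12→φ2] = [128, 135]
r5 m[X15→φ1] = [180, 78]
r5 m[X15→φ3] = [2502, 744]
r5 m[X15→φ4] = [4170, 9672]
r5 m[X15→φ5] = [8340, 1612]
r5 m[X14→φ3] = [1, 1]
r5 m[X6→φ0] = [1032, 1212]
r5 m[X6→φ1] = [195, 190]
r5 m[X10→φ2] = [1, 1]
r6 m[φ0→X12] = [16920, 17772]
r6 m[φ0→X6] = [195, 190]
r6 m[φ1→X15] = [1730, 1540]
r6 m[φ1→X6] = [1032, 1212]
r6 m[φ2→X12] = [15, 10]
r6 m[φ2→X10] = [1031, 2239]
r6 m[φ3→X15] = [10, 13]
r6 m[φ3→X14] = [9468, 25224]
r6 m[φ4→X15] = [6, 1]
r6 m[φ5→X15] = [3, 6]
r6 m[X12→φ0] = [15, 10]
r6 m[X12→φ2] = [16920, 17772]
r6 m[X15→φ1] = [180, 78]
r6 m[X15→φ3] = [31140, 9240]
r6 m[X15→φ4] = [51900, 120120]
r6 m[X15→φ5] = [103800, 20020]
r6 m[X14→φ3] = [1, 1]
r6 m[X6→φ0] = [1032, 1212]
r6 m[X6→φ1] = [195, 190]
r6 m[X10→φ2] = [1, 1]
r7 m[φ0→X12] = [16920, 17772]
r7 m[φ0→X6] = [195, 190]
r7 m[φ1→X15] = [1730, 1540]
r7 m[φ1→X6] = [1032, 1212]
r7 m[φ2→X12] = [15, 10]
r7 m[φ2→X10] = [136212, 295308]
r7 m[φ3→X15] = [10, 13]
r7 m[φ3→X14] = [117720, 313800]
r7 m[φ4→X15] = [6, 1]
r7 m[φ5→X15] = [3, 6]
r7 m[X12→φ0] = [15, 10]
r7 m[X12→φ2] = [16920, 17772]
r7 m[X15→φ1] = [180, 78]
r7 m[X15→φ3] = [31140, 9240]
r7 m[X15→φ4] = [51900, 120120]
r7 m[X15→φ5] = [103800, 20020]
r7 m[X14→φ3] = [1, 1]
r7 m[X6→φ0] = [1032, 1212]
r7 m[X6→φ1] = [195, 190]
r7 m[X10→φ2] = [1, 1]
r8 m[φ0→X12] = [16920, 17772]
r8 m[φ0→X6] = [195, 190]
r8 m[φ1→X15] = [1730, 1540]
r8 m[φ1→X6] = [1032, 1212]
r8 m[φ2→X12] = [15, 10]
r8 m[φ2→X10] = [136212, 295308]
r8 m[φ3→X15] = [10, 13]
r8 m[φ3→X14] = [117720, 313800]
r8 m[φ4→X15] = [6, 1]
r8 m[φ5→X15] = [3, 6]
r8 m[X12→φ0] = [15, 10]
r8 m[X12→φ2] = [16920, 17772]
r8 m[X15→φ1] = [180, 78]
r8 m[X15→φ3] = [31140, 9240]
r8 m[X15→φ4] = [51900, 120120]
r8 m[X15→φ5] = [103800, 20020]
r8 m[X14→φ3] = [1, 1]
r8 m[X6→φ0] = [1032, 1212]
r8 m[X6→φ1] = [195, 190]
r8 m[X10→φ2] = [1, 1]
fixed point reached at round 8
b[X15] = ⊗ incoming = [311400, 120120]

b[X15] = [311400, 120120]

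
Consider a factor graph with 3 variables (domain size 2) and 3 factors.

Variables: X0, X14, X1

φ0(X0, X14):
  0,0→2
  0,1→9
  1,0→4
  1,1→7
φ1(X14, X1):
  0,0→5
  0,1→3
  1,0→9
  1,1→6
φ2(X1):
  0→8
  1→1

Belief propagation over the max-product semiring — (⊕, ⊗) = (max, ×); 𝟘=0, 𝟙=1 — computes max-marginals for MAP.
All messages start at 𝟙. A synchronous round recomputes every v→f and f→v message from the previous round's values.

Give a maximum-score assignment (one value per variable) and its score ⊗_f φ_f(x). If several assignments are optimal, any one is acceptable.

init: all messages = 𝟙 over 2 values
r1 m[φ0→X0] = [9, 7]
r1 m[φ0→X14] = [4, 9]
r1 m[φ1→X14] = [5, 9]
r1 m[φ1→X1] = [9, 6]
r1 m[φ2→X1] = [8, 1]
r1 m[X0→φ0] = [1, 1]
r1 m[X14→φ0] = [1, 1]
r1 m[X14→φ1] = [1, 1]
r1 m[X1→φ1] = [1, 1]
r1 m[X1→φ2] = [1, 1]
r2 m[φ0→X0] = [9, 7]
r2 m[φ0→X14] = [4, 9]
r2 m[φ1→X14] = [5, 9]
r2 m[φ1→X1] = [9, 6]
r2 m[φ2→X1] = [8, 1]
r2 m[X0→φ0] = [1, 1]
r2 m[X14→φ0] = [5, 9]
r2 m[X14→φ1] = [4, 9]
r2 m[X1→φ1] = [8, 1]
r2 m[X1→φ2] = [9, 6]
r3 m[φ0→X0] = [81, 63]
r3 m[φ0→X14] = [4, 9]
r3 m[φ1→X14] = [40, 72]
r3 m[φ1→X1] = [81, 54]
r3 m[φ2→X1] = [8, 1]
r3 m[X0→φ0] = [1, 1]
r3 m[X14→φ0] = [5, 9]
r3 m[X14→φ1] = [4, 9]
r3 m[X1→φ1] = [8, 1]
r3 m[X1→φ2] = [9, 6]
r4 m[φ0→X0] = [81, 63]
r4 m[φ0→X14] = [4, 9]
r4 m[φ1→X14] = [40, 72]
r4 m[φ1→X1] = [81, 54]
r4 m[φ2→X1] = [8, 1]
r4 m[X0→φ0] = [1, 1]
r4 m[X14→φ0] = [40, 72]
r4 m[X14→φ1] = [4, 9]
r4 m[X1→φ1] = [8, 1]
r4 m[X1→φ2] = [81, 54]
r5 m[φ0→X0] = [648, 504]
r5 m[φ0→X14] = [4, 9]
r5 m[φ1→X14] = [40, 72]
r5 m[φ1→X1] = [81, 54]
r5 m[φ2→X1] = [8, 1]
r5 m[X0→φ0] = [1, 1]
r5 m[X14→φ0] = [40, 72]
r5 m[X14→φ1] = [4, 9]
r5 m[X1→φ1] = [8, 1]
r5 m[X1→φ2] = [81, 54]
r6 m[φ0→X0] = [648, 504]
r6 m[φ0→X14] = [4, 9]
r6 m[φ1→X14] = [40, 72]
r6 m[φ1→X1] = [81, 54]
r6 m[φ2→X1] = [8, 1]
r6 m[X0→φ0] = [1, 1]
r6 m[X14→φ0] = [40, 72]
r6 m[X14→φ1] = [4, 9]
r6 m[X1→φ1] = [8, 1]
r6 m[X1→φ2] = [81, 54]
fixed point reached at round 6
traceback from X0: (X0=0, X14=1, X1=0), score=648

assignment: (X0=0, X14=1, X1=0); score = 648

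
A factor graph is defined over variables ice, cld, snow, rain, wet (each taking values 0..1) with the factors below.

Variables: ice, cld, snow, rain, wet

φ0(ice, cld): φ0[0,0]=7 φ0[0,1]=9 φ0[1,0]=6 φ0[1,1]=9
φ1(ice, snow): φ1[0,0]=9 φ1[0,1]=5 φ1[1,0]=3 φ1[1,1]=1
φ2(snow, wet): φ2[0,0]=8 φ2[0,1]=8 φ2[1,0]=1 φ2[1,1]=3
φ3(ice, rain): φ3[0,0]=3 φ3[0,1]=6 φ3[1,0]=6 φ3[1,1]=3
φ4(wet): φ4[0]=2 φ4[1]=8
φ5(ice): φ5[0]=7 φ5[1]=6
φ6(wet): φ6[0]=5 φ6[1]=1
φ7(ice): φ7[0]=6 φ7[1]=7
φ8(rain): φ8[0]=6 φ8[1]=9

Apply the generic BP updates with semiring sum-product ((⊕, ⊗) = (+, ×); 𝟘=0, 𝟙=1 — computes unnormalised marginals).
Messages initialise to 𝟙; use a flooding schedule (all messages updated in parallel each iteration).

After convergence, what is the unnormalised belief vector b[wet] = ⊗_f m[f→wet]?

b[wet] = [47178180, 42248304]

init: all messages = 𝟙 over 2 values
r1 m[φ0→ice] = [16, 15]
r1 m[φ0→cld] = [13, 18]
r1 m[φ1→ice] = [14, 4]
r1 m[φ1→snow] = [12, 6]
r1 m[φ2→snow] = [16, 4]
r1 m[φ2→wet] = [9, 11]
r1 m[φ3→ice] = [9, 9]
r1 m[φ3→rain] = [9, 9]
r1 m[φ4→wet] = [2, 8]
r1 m[φ5→ice] = [7, 6]
r1 m[φ6→wet] = [5, 1]
r1 m[φ7→ice] = [6, 7]
r1 m[φ8→rain] = [6, 9]
r1 m[ice→φ0] = [1, 1]
r1 m[ice→φ1] = [1, 1]
r1 m[ice→φ3] = [1, 1]
r1 m[ice→φ5] = [1, 1]
r1 m[ice→φ7] = [1, 1]
r1 m[cld→φ0] = [1, 1]
r1 m[snow→φ1] = [1, 1]
r1 m[snow→φ2] = [1, 1]
r1 m[rain→φ3] = [1, 1]
r1 m[rain→φ8] = [1, 1]
r1 m[wet→φ2] = [1, 1]
r1 m[wet→φ4] = [1, 1]
r1 m[wet→φ6] = [1, 1]
r2 m[φ0→ice] = [16, 15]
r2 m[φ0→cld] = [13, 18]
r2 m[φ1→ice] = [14, 4]
r2 m[φ1→snow] = [12, 6]
r2 m[φ2→snow] = [16, 4]
r2 m[φ2→wet] = [9, 11]
r2 m[φ3→ice] = [9, 9]
r2 m[φ3→rain] = [9, 9]
r2 m[φ4→wet] = [2, 8]
r2 m[φ5→ice] = [7, 6]
r2 m[φ6→wet] = [5, 1]
r2 m[φ7→ice] = [6, 7]
r2 m[φ8→rain] = [6, 9]
r2 m[ice→φ0] = [5292, 1512]
r2 m[ice→φ1] = [6048, 5670]
r2 m[ice→φ3] = [9408, 2520]
r2 m[ice→φ5] = [12096, 3780]
r2 m[ice→φ7] = [14112, 3240]
r2 m[cld→φ0] = [1, 1]
r2 m[snow→φ1] = [16, 4]
r2 m[snow→φ2] = [12, 6]
r2 m[rain→φ3] = [6, 9]
r2 m[rain→φ8] = [9, 9]
r2 m[wet→φ2] = [10, 8]
r2 m[wet→φ4] = [45, 11]
r2 m[wet→φ6] = [18, 88]
r3 m[φ0→ice] = [16, 15]
r3 m[φ0→cld] = [46116, 61236]
r3 m[φ1→ice] = [164, 52]
r3 m[φ1→snow] = [71442, 35910]
r3 m[φ2→snow] = [144, 34]
r3 m[φ2→wet] = [102, 114]
r3 m[φ3→ice] = [72, 63]
r3 m[φ3→rain] = [43344, 64008]
r3 m[φ4→wet] = [2, 8]
r3 m[φ5→ice] = [7, 6]
r3 m[φ6→wet] = [5, 1]
r3 m[φ7→ice] = [6, 7]
r3 m[φ8→rain] = [6, 9]
r3 m[ice→φ0] = [5292, 1512]
r3 m[ice→φ1] = [6048, 5670]
r3 m[ice→φ3] = [9408, 2520]
r3 m[ice→φ5] = [12096, 3780]
r3 m[ice→φ7] = [14112, 3240]
r3 m[cld→φ0] = [1, 1]
r3 m[snow→φ1] = [16, 4]
r3 m[snow→φ2] = [12, 6]
r3 m[rain→φ3] = [6, 9]
r3 m[rain→φ8] = [9, 9]
r3 m[wet→φ2] = [10, 8]
r3 m[wet→φ4] = [45, 11]
r3 m[wet→φ6] = [18, 88]
r4 m[φ0→ice] = [16, 15]
r4 m[φ0→cld] = [46116, 61236]
r4 m[φ1→ice] = [164, 52]
r4 m[φ1→snow] = [71442, 35910]
r4 m[φ2→snow] = [144, 34]
r4 m[φ2→wet] = [102, 114]
r4 m[φ3→ice] = [72, 63]
r4 m[φ3→rain] = [43344, 64008]
r4 m[φ4→wet] = [2, 8]
r4 m[φ5→ice] = [7, 6]
r4 m[φ6→wet] = [5, 1]
r4 m[φ7→ice] = [6, 7]
r4 m[φ8→rain] = [6, 9]
r4 m[ice→φ0] = [495936, 137592]
r4 m[ice→φ1] = [48384, 39690]
r4 m[ice→φ3] = [110208, 32760]
r4 m[ice→φ5] = [1133568, 343980]
r4 m[ice→φ7] = [1322496, 294840]
r4 m[cld→φ0] = [1, 1]
r4 m[snow→φ1] = [144, 34]
r4 m[snow→φ2] = [71442, 35910]
r4 m[rain→φ3] = [6, 9]
r4 m[rain→φ8] = [43344, 64008]
r4 m[wet→φ2] = [10, 8]
r4 m[wet→φ4] = [510, 114]
r4 m[wet→φ6] = [204, 912]
r5 m[φ0→ice] = [16, 15]
r5 m[φ0→cld] = [4297104, 5701752]
r5 m[φ1→ice] = [1466, 466]
r5 m[φ1→snow] = [554526, 281610]
r5 m[φ2→snow] = [144, 34]
r5 m[φ2→wet] = [607446, 679266]
r5 m[φ3→ice] = [72, 63]
r5 m[φ3→rain] = [527184, 759528]
r5 m[φ4→wet] = [2, 8]
r5 m[φ5→ice] = [7, 6]
r5 m[φ6→wet] = [5, 1]
r5 m[φ7→ice] = [6, 7]
r5 m[φ8→rain] = [6, 9]
r5 m[ice→φ0] = [495936, 137592]
r5 m[ice→φ1] = [48384, 39690]
r5 m[ice→φ3] = [110208, 32760]
r5 m[ice→φ5] = [1133568, 343980]
r5 m[ice→φ7] = [1322496, 294840]
r5 m[cld→φ0] = [1, 1]
r5 m[snow→φ1] = [144, 34]
r5 m[snow→φ2] = [71442, 35910]
r5 m[rain→φ3] = [6, 9]
r5 m[rain→φ8] = [43344, 64008]
r5 m[wet→φ2] = [10, 8]
r5 m[wet→φ4] = [510, 114]
r5 m[wet→φ6] = [204, 912]
r6 m[φ0→ice] = [16, 15]
r6 m[φ0→cld] = [4297104, 5701752]
r6 m[φ1→ice] = [1466, 466]
r6 m[φ1→snow] = [554526, 281610]
r6 m[φ2→snow] = [144, 34]
r6 m[φ2→wet] = [607446, 679266]
r6 m[φ3→ice] = [72, 63]
r6 m[φ3→rain] = [527184, 759528]
r6 m[φ4→wet] = [2, 8]
r6 m[φ5→ice] = [7, 6]
r6 m[φ6→wet] = [5, 1]
r6 m[φ7→ice] = [6, 7]
r6 m[φ8→rain] = [6, 9]
r6 m[ice→φ0] = [4433184, 1233036]
r6 m[ice→φ1] = [48384, 39690]
r6 m[ice→φ3] = [985152, 293580]
r6 m[ice→φ5] = [10132992, 3082590]
r6 m[ice→φ7] = [11821824, 2642220]
r6 m[cld→φ0] = [1, 1]
r6 m[snow→φ1] = [144, 34]
r6 m[snow→φ2] = [554526, 281610]
r6 m[rain→φ3] = [6, 9]
r6 m[rain→φ8] = [527184, 759528]
r6 m[wet→φ2] = [10, 8]
r6 m[wet→φ4] = [3037230, 679266]
r6 m[wet→φ6] = [1214892, 5434128]
r7 m[φ0→ice] = [16, 15]
r7 m[φ0→cld] = [38430504, 50995980]
r7 m[φ1→ice] = [1466, 466]
r7 m[φ1→snow] = [554526, 281610]
r7 m[φ2→snow] = [144, 34]
r7 m[φ2→wet] = [4717818, 5281038]
r7 m[φ3→ice] = [72, 63]
r7 m[φ3→rain] = [4716936, 6791652]
r7 m[φ4→wet] = [2, 8]
r7 m[φ5→ice] = [7, 6]
r7 m[φ6→wet] = [5, 1]
r7 m[φ7→ice] = [6, 7]
r7 m[φ8→rain] = [6, 9]
r7 m[ice→φ0] = [4433184, 1233036]
r7 m[ice→φ1] = [48384, 39690]
r7 m[ice→φ3] = [985152, 293580]
r7 m[ice→φ5] = [10132992, 3082590]
r7 m[ice→φ7] = [11821824, 2642220]
r7 m[cld→φ0] = [1, 1]
r7 m[snow→φ1] = [144, 34]
r7 m[snow→φ2] = [554526, 281610]
r7 m[rain→φ3] = [6, 9]
r7 m[rain→φ8] = [527184, 759528]
r7 m[wet→φ2] = [10, 8]
r7 m[wet→φ4] = [3037230, 679266]
r7 m[wet→φ6] = [1214892, 5434128]
r8 m[φ0→ice] = [16, 15]
r8 m[φ0→cld] = [38430504, 50995980]
r8 m[φ1→ice] = [1466, 466]
r8 m[φ1→snow] = [554526, 281610]
r8 m[φ2→snow] = [144, 34]
r8 m[φ2→wet] = [4717818, 5281038]
r8 m[φ3→ice] = [72, 63]
r8 m[φ3→rain] = [4716936, 6791652]
r8 m[φ4→wet] = [2, 8]
r8 m[φ5→ice] = [7, 6]
r8 m[φ6→wet] = [5, 1]
r8 m[φ7→ice] = [6, 7]
r8 m[φ8→rain] = [6, 9]
r8 m[ice→φ0] = [4433184, 1233036]
r8 m[ice→φ1] = [48384, 39690]
r8 m[ice→φ3] = [985152, 293580]
r8 m[ice→φ5] = [10132992, 3082590]
r8 m[ice→φ7] = [11821824, 2642220]
r8 m[cld→φ0] = [1, 1]
r8 m[snow→φ1] = [144, 34]
r8 m[snow→φ2] = [554526, 281610]
r8 m[rain→φ3] = [6, 9]
r8 m[rain→φ8] = [4716936, 6791652]
r8 m[wet→φ2] = [10, 8]
r8 m[wet→φ4] = [23589090, 5281038]
r8 m[wet→φ6] = [9435636, 42248304]
r9 m[φ0→ice] = [16, 15]
r9 m[φ0→cld] = [38430504, 50995980]
r9 m[φ1→ice] = [1466, 466]
r9 m[φ1→snow] = [554526, 281610]
r9 m[φ2→snow] = [144, 34]
r9 m[φ2→wet] = [4717818, 5281038]
r9 m[φ3→ice] = [72, 63]
r9 m[φ3→rain] = [4716936, 6791652]
r9 m[φ4→wet] = [2, 8]
r9 m[φ5→ice] = [7, 6]
r9 m[φ6→wet] = [5, 1]
r9 m[φ7→ice] = [6, 7]
r9 m[φ8→rain] = [6, 9]
r9 m[ice→φ0] = [4433184, 1233036]
r9 m[ice→φ1] = [48384, 39690]
r9 m[ice→φ3] = [985152, 293580]
r9 m[ice→φ5] = [10132992, 3082590]
r9 m[ice→φ7] = [11821824, 2642220]
r9 m[cld→φ0] = [1, 1]
r9 m[snow→φ1] = [144, 34]
r9 m[snow→φ2] = [554526, 281610]
r9 m[rain→φ3] = [6, 9]
r9 m[rain→φ8] = [4716936, 6791652]
r9 m[wet→φ2] = [10, 8]
r9 m[wet→φ4] = [23589090, 5281038]
r9 m[wet→φ6] = [9435636, 42248304]
fixed point reached at round 9
b[wet] = ⊗ incoming = [47178180, 42248304]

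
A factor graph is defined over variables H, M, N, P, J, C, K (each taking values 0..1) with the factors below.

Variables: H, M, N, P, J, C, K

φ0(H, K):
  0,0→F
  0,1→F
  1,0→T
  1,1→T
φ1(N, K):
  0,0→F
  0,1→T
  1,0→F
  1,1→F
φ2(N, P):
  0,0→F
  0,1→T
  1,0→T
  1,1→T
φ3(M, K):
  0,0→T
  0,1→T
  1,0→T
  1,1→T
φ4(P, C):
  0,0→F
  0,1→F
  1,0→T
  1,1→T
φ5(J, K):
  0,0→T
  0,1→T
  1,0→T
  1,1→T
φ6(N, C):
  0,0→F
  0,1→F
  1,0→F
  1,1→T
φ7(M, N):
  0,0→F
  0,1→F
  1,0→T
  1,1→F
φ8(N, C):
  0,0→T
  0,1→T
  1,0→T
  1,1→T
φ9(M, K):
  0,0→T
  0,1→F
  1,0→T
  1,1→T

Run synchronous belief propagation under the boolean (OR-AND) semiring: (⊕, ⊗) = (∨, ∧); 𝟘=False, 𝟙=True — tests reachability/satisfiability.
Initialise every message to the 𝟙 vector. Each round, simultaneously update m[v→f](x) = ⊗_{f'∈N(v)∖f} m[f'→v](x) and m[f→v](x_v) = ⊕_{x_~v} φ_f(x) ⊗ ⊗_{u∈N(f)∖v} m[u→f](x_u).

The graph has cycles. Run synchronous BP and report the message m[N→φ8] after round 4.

init: all messages = 𝟙 over 2 values
r1 m[φ0→H] = [F, T]
r1 m[φ0→K] = [T, T]
r1 m[φ1→N] = [T, F]
r1 m[φ1→K] = [F, T]
r1 m[φ2→N] = [T, T]
r1 m[φ2→P] = [T, T]
r1 m[φ3→M] = [T, T]
r1 m[φ3→K] = [T, T]
r1 m[φ4→P] = [F, T]
r1 m[φ4→C] = [T, T]
r1 m[φ5→J] = [T, T]
r1 m[φ5→K] = [T, T]
r1 m[φ6→N] = [F, T]
r1 m[φ6→C] = [F, T]
r1 m[φ7→M] = [F, T]
r1 m[φ7→N] = [T, F]
r1 m[φ8→N] = [T, T]
r1 m[φ8→C] = [T, T]
r1 m[φ9→M] = [T, T]
r1 m[φ9→K] = [T, T]
r1 m[H→φ0] = [T, T]
r1 m[M→φ3] = [T, T]
r1 m[M→φ7] = [T, T]
r1 m[M→φ9] = [T, T]
r1 m[N→φ1] = [T, T]
r1 m[N→φ2] = [T, T]
r1 m[N→φ6] = [T, T]
r1 m[N→φ7] = [T, T]
r1 m[N→φ8] = [T, T]
r1 m[P→φ2] = [T, T]
r1 m[P→φ4] = [T, T]
r1 m[J→φ5] = [T, T]
r1 m[C→φ4] = [T, T]
r1 m[C→φ6] = [T, T]
r1 m[C→φ8] = [T, T]
r1 m[K→φ0] = [T, T]
r1 m[K→φ1] = [T, T]
r1 m[K→φ3] = [T, T]
r1 m[K→φ5] = [T, T]
r1 m[K→φ9] = [T, T]
r2 m[φ0→H] = [F, T]
r2 m[φ0→K] = [T, T]
r2 m[φ1→N] = [T, F]
r2 m[φ1→K] = [F, T]
r2 m[φ2→N] = [T, T]
r2 m[φ2→P] = [T, T]
r2 m[φ3→M] = [T, T]
r2 m[φ3→K] = [T, T]
r2 m[φ4→P] = [F, T]
r2 m[φ4→C] = [T, T]
r2 m[φ5→J] = [T, T]
r2 m[φ5→K] = [T, T]
r2 m[φ6→N] = [F, T]
r2 m[φ6→C] = [F, T]
r2 m[φ7→M] = [F, T]
r2 m[φ7→N] = [T, F]
r2 m[φ8→N] = [T, T]
r2 m[φ8→C] = [T, T]
r2 m[φ9→M] = [T, T]
r2 m[φ9→K] = [T, T]
r2 m[H→φ0] = [T, T]
r2 m[M→φ3] = [F, T]
r2 m[M→φ7] = [T, T]
r2 m[M→φ9] = [F, T]
r2 m[N→φ1] = [F, F]
r2 m[N→φ2] = [F, F]
r2 m[N→φ6] = [T, F]
r2 m[N→φ7] = [F, F]
r2 m[N→φ8] = [F, F]
r2 m[P→φ2] = [F, T]
r2 m[P→φ4] = [T, T]
r2 m[J→φ5] = [T, T]
r2 m[C→φ4] = [F, T]
r2 m[C→φ6] = [T, T]
r2 m[C→φ8] = [F, T]
r2 m[K→φ0] = [F, T]
r2 m[K→φ1] = [T, T]
r2 m[K→φ3] = [F, T]
r2 m[K→φ5] = [F, T]
r2 m[K→φ9] = [F, T]
r3 m[φ0→H] = [F, T]
r3 m[φ0→K] = [T, T]
r3 m[φ1→N] = [T, F]
r3 m[φ1→K] = [F, F]
r3 m[φ2→N] = [T, T]
r3 m[φ2→P] = [F, F]
r3 m[φ3→M] = [T, T]
r3 m[φ3→K] = [T, T]
r3 m[φ4→P] = [F, T]
r3 m[φ4→C] = [T, T]
r3 m[φ5→J] = [T, T]
r3 m[φ5→K] = [T, T]
r3 m[φ6→N] = [F, T]
r3 m[φ6→C] = [F, F]
r3 m[φ7→M] = [F, F]
r3 m[φ7→N] = [T, F]
r3 m[φ8→N] = [T, T]
r3 m[φ8→C] = [F, F]
r3 m[φ9→M] = [F, T]
r3 m[φ9→K] = [T, T]
r3 m[H→φ0] = [T, T]
r3 m[M→φ3] = [F, T]
r3 m[M→φ7] = [T, T]
r3 m[M→φ9] = [F, T]
r3 m[N→φ1] = [F, F]
r3 m[N→φ2] = [F, F]
r3 m[N→φ6] = [T, F]
r3 m[N→φ7] = [F, F]
r3 m[N→φ8] = [F, F]
r3 m[P→φ2] = [F, T]
r3 m[P→φ4] = [T, T]
r3 m[J→φ5] = [T, T]
r3 m[C→φ4] = [F, T]
r3 m[C→φ6] = [T, T]
r3 m[C→φ8] = [F, T]
r3 m[K→φ0] = [F, T]
r3 m[K→φ1] = [T, T]
r3 m[K→φ3] = [F, T]
r3 m[K→φ5] = [F, T]
r3 m[K→φ9] = [F, T]
r4 m[φ0→H] = [F, T]
r4 m[φ0→K] = [T, T]
r4 m[φ1→N] = [T, F]
r4 m[φ1→K] = [F, F]
r4 m[φ2→N] = [T, T]
r4 m[φ2→P] = [F, F]
r4 m[φ3→M] = [T, T]
r4 m[φ3→K] = [T, T]
r4 m[φ4→P] = [F, T]
r4 m[φ4→C] = [T, T]
r4 m[φ5→J] = [T, T]
r4 m[φ5→K] = [T, T]
r4 m[φ6→N] = [F, T]
r4 m[φ6→C] = [F, F]
r4 m[φ7→M] = [F, F]
r4 m[φ7→N] = [T, F]
r4 m[φ8→N] = [T, T]
r4 m[φ8→C] = [F, F]
r4 m[φ9→M] = [F, T]
r4 m[φ9→K] = [T, T]
r4 m[H→φ0] = [T, T]
r4 m[M→φ3] = [F, F]
r4 m[M→φ7] = [F, T]
r4 m[M→φ9] = [F, F]
r4 m[N→φ1] = [F, F]
r4 m[N→φ2] = [F, F]
r4 m[N→φ6] = [T, F]
r4 m[N→φ7] = [F, F]
r4 m[N→φ8] = [F, F]
r4 m[P→φ2] = [F, T]
r4 m[P→φ4] = [F, F]
r4 m[J→φ5] = [T, T]
r4 m[C→φ4] = [F, F]
r4 m[C→φ6] = [F, F]
r4 m[C→φ8] = [F, F]
r4 m[K→φ0] = [F, F]
r4 m[K→φ1] = [T, T]
r4 m[K→φ3] = [F, F]
r4 m[K→φ5] = [F, F]
r4 m[K→φ9] = [F, F]

message @ round 4 = [F, F]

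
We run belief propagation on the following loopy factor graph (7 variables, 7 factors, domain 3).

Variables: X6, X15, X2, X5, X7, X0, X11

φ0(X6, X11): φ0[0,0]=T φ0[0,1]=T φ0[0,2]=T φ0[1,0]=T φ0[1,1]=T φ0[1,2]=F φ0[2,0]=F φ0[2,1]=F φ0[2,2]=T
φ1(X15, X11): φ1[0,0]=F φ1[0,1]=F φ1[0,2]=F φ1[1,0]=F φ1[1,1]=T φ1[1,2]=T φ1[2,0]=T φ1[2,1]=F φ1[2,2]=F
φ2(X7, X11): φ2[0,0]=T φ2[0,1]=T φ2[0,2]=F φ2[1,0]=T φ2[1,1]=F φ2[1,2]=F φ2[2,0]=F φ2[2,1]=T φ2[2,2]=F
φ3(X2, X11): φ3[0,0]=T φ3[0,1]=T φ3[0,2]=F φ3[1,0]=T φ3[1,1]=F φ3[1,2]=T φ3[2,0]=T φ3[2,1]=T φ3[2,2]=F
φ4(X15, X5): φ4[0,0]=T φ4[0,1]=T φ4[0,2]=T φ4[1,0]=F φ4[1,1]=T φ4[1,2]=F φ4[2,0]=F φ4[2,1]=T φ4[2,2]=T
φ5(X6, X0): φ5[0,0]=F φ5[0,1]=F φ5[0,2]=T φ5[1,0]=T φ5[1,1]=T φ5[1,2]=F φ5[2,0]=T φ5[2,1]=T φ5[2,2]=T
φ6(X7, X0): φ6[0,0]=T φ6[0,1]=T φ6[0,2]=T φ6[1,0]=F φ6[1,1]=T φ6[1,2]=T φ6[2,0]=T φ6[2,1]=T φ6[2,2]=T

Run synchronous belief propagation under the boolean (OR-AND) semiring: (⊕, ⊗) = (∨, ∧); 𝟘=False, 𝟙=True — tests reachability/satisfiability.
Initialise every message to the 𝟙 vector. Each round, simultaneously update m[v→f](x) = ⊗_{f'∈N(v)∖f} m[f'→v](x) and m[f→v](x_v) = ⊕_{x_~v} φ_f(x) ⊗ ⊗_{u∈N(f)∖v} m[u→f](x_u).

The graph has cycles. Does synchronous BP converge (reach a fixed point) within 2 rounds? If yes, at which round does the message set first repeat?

init: all messages = 𝟙 over 3 values
r1 m[φ0→X6] = [T, T, T]
r1 m[φ0→X11] = [T, T, T]
r1 m[φ1→X15] = [F, T, T]
r1 m[φ1→X11] = [T, T, T]
r1 m[φ2→X7] = [T, T, T]
r1 m[φ2→X11] = [T, T, F]
r1 m[φ3→X2] = [T, T, T]
r1 m[φ3→X11] = [T, T, T]
r1 m[φ4→X15] = [T, T, T]
r1 m[φ4→X5] = [T, T, T]
r1 m[φ5→X6] = [T, T, T]
r1 m[φ5→X0] = [T, T, T]
r1 m[φ6→X7] = [T, T, T]
r1 m[φ6→X0] = [T, T, T]
r1 m[X6→φ0] = [T, T, T]
r1 m[X6→φ5] = [T, T, T]
r1 m[X15→φ1] = [T, T, T]
r1 m[X15→φ4] = [T, T, T]
r1 m[X2→φ3] = [T, T, T]
r1 m[X5→φ4] = [T, T, T]
r1 m[X7→φ2] = [T, T, T]
r1 m[X7→φ6] = [T, T, T]
r1 m[X0→φ5] = [T, T, T]
r1 m[X0→φ6] = [T, T, T]
r1 m[X11→φ0] = [T, T, T]
r1 m[X11→φ1] = [T, T, T]
r1 m[X11→φ2] = [T, T, T]
r1 m[X11→φ3] = [T, T, T]
r2 m[φ0→X6] = [T, T, T]
r2 m[φ0→X11] = [T, T, T]
r2 m[φ1→X15] = [F, T, T]
r2 m[φ1→X11] = [T, T, T]
r2 m[φ2→X7] = [T, T, T]
r2 m[φ2→X11] = [T, T, F]
r2 m[φ3→X2] = [T, T, T]
r2 m[φ3→X11] = [T, T, T]
r2 m[φ4→X15] = [T, T, T]
r2 m[φ4→X5] = [T, T, T]
r2 m[φ5→X6] = [T, T, T]
r2 m[φ5→X0] = [T, T, T]
r2 m[φ6→X7] = [T, T, T]
r2 m[φ6→X0] = [T, T, T]
r2 m[X6→φ0] = [T, T, T]
r2 m[X6→φ5] = [T, T, T]
r2 m[X15→φ1] = [T, T, T]
r2 m[X15→φ4] = [F, T, T]
r2 m[X2→φ3] = [T, T, T]
r2 m[X5→φ4] = [T, T, T]
r2 m[X7→φ2] = [T, T, T]
r2 m[X7→φ6] = [T, T, T]
r2 m[X0→φ5] = [T, T, T]
r2 m[X0→φ6] = [T, T, T]
r2 m[X11→φ0] = [T, T, F]
r2 m[X11→φ1] = [T, T, F]
r2 m[X11→φ2] = [T, T, T]
r2 m[X11→φ3] = [T, T, F]
no fixed point within 2 rounds

NOT CONVERGED within 2 rounds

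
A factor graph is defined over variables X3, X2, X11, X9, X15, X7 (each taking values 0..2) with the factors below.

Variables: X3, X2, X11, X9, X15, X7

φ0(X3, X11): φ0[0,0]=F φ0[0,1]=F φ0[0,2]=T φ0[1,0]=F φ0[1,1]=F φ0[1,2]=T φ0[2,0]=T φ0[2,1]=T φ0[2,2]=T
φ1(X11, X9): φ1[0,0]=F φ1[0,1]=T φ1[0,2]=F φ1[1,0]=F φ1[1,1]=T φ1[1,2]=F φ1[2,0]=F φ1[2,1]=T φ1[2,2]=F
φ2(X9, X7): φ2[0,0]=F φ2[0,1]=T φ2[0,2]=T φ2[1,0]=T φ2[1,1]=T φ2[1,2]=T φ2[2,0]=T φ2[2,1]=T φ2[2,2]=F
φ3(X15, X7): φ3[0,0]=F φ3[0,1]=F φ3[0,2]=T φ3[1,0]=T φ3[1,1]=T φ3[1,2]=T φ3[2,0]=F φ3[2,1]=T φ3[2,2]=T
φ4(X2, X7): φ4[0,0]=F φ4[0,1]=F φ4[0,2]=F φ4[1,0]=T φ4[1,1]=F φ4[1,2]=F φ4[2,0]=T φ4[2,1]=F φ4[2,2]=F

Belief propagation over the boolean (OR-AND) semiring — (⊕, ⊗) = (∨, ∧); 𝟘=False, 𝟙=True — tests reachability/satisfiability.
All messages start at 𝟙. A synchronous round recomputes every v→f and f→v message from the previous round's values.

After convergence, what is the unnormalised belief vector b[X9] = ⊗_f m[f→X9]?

init: all messages = 𝟙 over 3 values
r1 m[φ0→X3] = [T, T, T]
r1 m[φ0→X11] = [T, T, T]
r1 m[φ1→X11] = [T, T, T]
r1 m[φ1→X9] = [F, T, F]
r1 m[φ2→X9] = [T, T, T]
r1 m[φ2→X7] = [T, T, T]
r1 m[φ3→X15] = [T, T, T]
r1 m[φ3→X7] = [T, T, T]
r1 m[φ4→X2] = [F, T, T]
r1 m[φ4→X7] = [T, F, F]
r1 m[X3→φ0] = [T, T, T]
r1 m[X2→φ4] = [T, T, T]
r1 m[X11→φ0] = [T, T, T]
r1 m[X11→φ1] = [T, T, T]
r1 m[X9→φ1] = [T, T, T]
r1 m[X9→φ2] = [T, T, T]
r1 m[X15→φ3] = [T, T, T]
r1 m[X7→φ2] = [T, T, T]
r1 m[X7→φ3] = [T, T, T]
r1 m[X7→φ4] = [T, T, T]
r2 m[φ0→X3] = [T, T, T]
r2 m[φ0→X11] = [T, T, T]
r2 m[φ1→X11] = [T, T, T]
r2 m[φ1→X9] = [F, T, F]
r2 m[φ2→X9] = [T, T, T]
r2 m[φ2→X7] = [T, T, T]
r2 m[φ3→X15] = [T, T, T]
r2 m[φ3→X7] = [T, T, T]
r2 m[φ4→X2] = [F, T, T]
r2 m[φ4→X7] = [T, F, F]
r2 m[X3→φ0] = [T, T, T]
r2 m[X2→φ4] = [T, T, T]
r2 m[X11→φ0] = [T, T, T]
r2 m[X11→φ1] = [T, T, T]
r2 m[X9→φ1] = [T, T, T]
r2 m[X9→φ2] = [F, T, F]
r2 m[X15→φ3] = [T, T, T]
r2 m[X7→φ2] = [T, F, F]
r2 m[X7→φ3] = [T, F, F]
r2 m[X7→φ4] = [T, T, T]
r3 m[φ0→X3] = [T, T, T]
r3 m[φ0→X11] = [T, T, T]
r3 m[φ1→X11] = [T, T, T]
r3 m[φ1→X9] = [F, T, F]
r3 m[φ2→X9] = [F, T, T]
r3 m[φ2→X7] = [T, T, T]
r3 m[φ3→X15] = [F, T, F]
r3 m[φ3→X7] = [T, T, T]
r3 m[φ4→X2] = [F, T, T]
r3 m[φ4→X7] = [T, F, F]
r3 m[X3→φ0] = [T, T, T]
r3 m[X2→φ4] = [T, T, T]
r3 m[X11→φ0] = [T, T, T]
r3 m[X11→φ1] = [T, T, T]
r3 m[X9→φ1] = [T, T, T]
r3 m[X9→φ2] = [F, T, F]
r3 m[X15→φ3] = [T, T, T]
r3 m[X7→φ2] = [T, F, F]
r3 m[X7→φ3] = [T, F, F]
r3 m[X7→φ4] = [T, T, T]
r4 m[φ0→X3] = [T, T, T]
r4 m[φ0→X11] = [T, T, T]
r4 m[φ1→X11] = [T, T, T]
r4 m[φ1→X9] = [F, T, F]
r4 m[φ2→X9] = [F, T, T]
r4 m[φ2→X7] = [T, T, T]
r4 m[φ3→X15] = [F, T, F]
r4 m[φ3→X7] = [T, T, T]
r4 m[φ4→X2] = [F, T, T]
r4 m[φ4→X7] = [T, F, F]
r4 m[X3→φ0] = [T, T, T]
r4 m[X2→φ4] = [T, T, T]
r4 m[X11→φ0] = [T, T, T]
r4 m[X11→φ1] = [T, T, T]
r4 m[X9→φ1] = [F, T, T]
r4 m[X9→φ2] = [F, T, F]
r4 m[X15→φ3] = [T, T, T]
r4 m[X7→φ2] = [T, F, F]
r4 m[X7→φ3] = [T, F, F]
r4 m[X7→φ4] = [T, T, T]
r5 m[φ0→X3] = [T, T, T]
r5 m[φ0→X11] = [T, T, T]
r5 m[φ1→X11] = [T, T, T]
r5 m[φ1→X9] = [F, T, F]
r5 m[φ2→X9] = [F, T, T]
r5 m[φ2→X7] = [T, T, T]
r5 m[φ3→X15] = [F, T, F]
r5 m[φ3→X7] = [T, T, T]
r5 m[φ4→X2] = [F, T, T]
r5 m[φ4→X7] = [T, F, F]
r5 m[X3→φ0] = [T, T, T]
r5 m[X2→φ4] = [T, T, T]
r5 m[X11→φ0] = [T, T, T]
r5 m[X11→φ1] = [T, T, T]
r5 m[X9→φ1] = [F, T, T]
r5 m[X9→φ2] = [F, T, F]
r5 m[X15→φ3] = [T, T, T]
r5 m[X7→φ2] = [T, F, F]
r5 m[X7→φ3] = [T, F, F]
r5 m[X7→φ4] = [T, T, T]
fixed point reached at round 5
b[X9] = ⊗ incoming = [F, T, F]

b[X9] = [F, T, F]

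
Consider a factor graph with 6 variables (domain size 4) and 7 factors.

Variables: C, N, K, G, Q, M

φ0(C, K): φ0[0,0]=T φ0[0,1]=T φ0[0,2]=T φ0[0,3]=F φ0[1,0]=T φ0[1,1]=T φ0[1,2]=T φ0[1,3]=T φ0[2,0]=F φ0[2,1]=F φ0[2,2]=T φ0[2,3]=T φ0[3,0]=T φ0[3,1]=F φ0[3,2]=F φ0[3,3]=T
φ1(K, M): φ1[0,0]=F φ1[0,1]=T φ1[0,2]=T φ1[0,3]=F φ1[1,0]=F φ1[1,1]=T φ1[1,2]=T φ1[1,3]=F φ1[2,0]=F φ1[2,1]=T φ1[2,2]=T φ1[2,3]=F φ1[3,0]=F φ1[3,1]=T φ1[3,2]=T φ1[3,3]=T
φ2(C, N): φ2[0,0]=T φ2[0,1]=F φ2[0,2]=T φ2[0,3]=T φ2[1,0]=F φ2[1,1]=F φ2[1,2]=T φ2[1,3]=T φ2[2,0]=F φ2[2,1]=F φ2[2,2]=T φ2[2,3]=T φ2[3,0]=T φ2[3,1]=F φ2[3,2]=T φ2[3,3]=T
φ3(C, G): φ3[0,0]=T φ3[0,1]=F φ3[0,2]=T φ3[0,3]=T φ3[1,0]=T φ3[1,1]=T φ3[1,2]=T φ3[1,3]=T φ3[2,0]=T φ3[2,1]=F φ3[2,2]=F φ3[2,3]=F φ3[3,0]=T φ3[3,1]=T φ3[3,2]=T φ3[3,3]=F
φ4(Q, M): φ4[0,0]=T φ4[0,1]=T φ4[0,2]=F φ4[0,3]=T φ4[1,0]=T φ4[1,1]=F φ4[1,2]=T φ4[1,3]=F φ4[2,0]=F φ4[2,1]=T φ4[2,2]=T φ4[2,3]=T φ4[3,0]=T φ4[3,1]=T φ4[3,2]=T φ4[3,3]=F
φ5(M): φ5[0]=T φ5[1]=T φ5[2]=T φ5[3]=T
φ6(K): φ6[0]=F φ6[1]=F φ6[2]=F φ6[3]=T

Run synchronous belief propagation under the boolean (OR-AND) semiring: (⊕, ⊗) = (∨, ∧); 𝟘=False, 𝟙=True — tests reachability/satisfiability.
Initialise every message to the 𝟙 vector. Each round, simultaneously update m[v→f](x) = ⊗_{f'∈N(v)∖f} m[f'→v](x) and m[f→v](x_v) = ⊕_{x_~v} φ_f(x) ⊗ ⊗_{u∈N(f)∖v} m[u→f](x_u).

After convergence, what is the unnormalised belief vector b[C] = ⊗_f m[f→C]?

init: all messages = 𝟙 over 4 values
r1 m[φ0→C] = [T, T, T, T]
r1 m[φ0→K] = [T, T, T, T]
r1 m[φ1→K] = [T, T, T, T]
r1 m[φ1→M] = [F, T, T, T]
r1 m[φ2→C] = [T, T, T, T]
r1 m[φ2→N] = [T, F, T, T]
r1 m[φ3→C] = [T, T, T, T]
r1 m[φ3→G] = [T, T, T, T]
r1 m[φ4→Q] = [T, T, T, T]
r1 m[φ4→M] = [T, T, T, T]
r1 m[φ5→M] = [T, T, T, T]
r1 m[φ6→K] = [F, F, F, T]
r1 m[C→φ0] = [T, T, T, T]
r1 m[C→φ2] = [T, T, T, T]
r1 m[C→φ3] = [T, T, T, T]
r1 m[N→φ2] = [T, T, T, T]
r1 m[K→φ0] = [T, T, T, T]
r1 m[K→φ1] = [T, T, T, T]
r1 m[K→φ6] = [T, T, T, T]
r1 m[G→φ3] = [T, T, T, T]
r1 m[Q→φ4] = [T, T, T, T]
r1 m[M→φ1] = [T, T, T, T]
r1 m[M→φ4] = [T, T, T, T]
r1 m[M→φ5] = [T, T, T, T]
r2 m[φ0→C] = [T, T, T, T]
r2 m[φ0→K] = [T, T, T, T]
r2 m[φ1→K] = [T, T, T, T]
r2 m[φ1→M] = [F, T, T, T]
r2 m[φ2→C] = [T, T, T, T]
r2 m[φ2→N] = [T, F, T, T]
r2 m[φ3→C] = [T, T, T, T]
r2 m[φ3→G] = [T, T, T, T]
r2 m[φ4→Q] = [T, T, T, T]
r2 m[φ4→M] = [T, T, T, T]
r2 m[φ5→M] = [T, T, T, T]
r2 m[φ6→K] = [F, F, F, T]
r2 m[C→φ0] = [T, T, T, T]
r2 m[C→φ2] = [T, T, T, T]
r2 m[C→φ3] = [T, T, T, T]
r2 m[N→φ2] = [T, T, T, T]
r2 m[K→φ0] = [F, F, F, T]
r2 m[K→φ1] = [F, F, F, T]
r2 m[K→φ6] = [T, T, T, T]
r2 m[G→φ3] = [T, T, T, T]
r2 m[Q→φ4] = [T, T, T, T]
r2 m[M→φ1] = [T, T, T, T]
r2 m[M→φ4] = [F, T, T, T]
r2 m[M→φ5] = [F, T, T, T]
r3 m[φ0→C] = [F, T, T, T]
r3 m[φ0→K] = [T, T, T, T]
r3 m[φ1→K] = [T, T, T, T]
r3 m[φ1→M] = [F, T, T, T]
r3 m[φ2→C] = [T, T, T, T]
r3 m[φ2→N] = [T, F, T, T]
r3 m[φ3→C] = [T, T, T, T]
r3 m[φ3→G] = [T, T, T, T]
r3 m[φ4→Q] = [T, T, T, T]
r3 m[φ4→M] = [T, T, T, T]
r3 m[φ5→M] = [T, T, T, T]
r3 m[φ6→K] = [F, F, F, T]
r3 m[C→φ0] = [T, T, T, T]
r3 m[C→φ2] = [T, T, T, T]
r3 m[C→φ3] = [T, T, T, T]
r3 m[N→φ2] = [T, T, T, T]
r3 m[K→φ0] = [F, F, F, T]
r3 m[K→φ1] = [F, F, F, T]
r3 m[K→φ6] = [T, T, T, T]
r3 m[G→φ3] = [T, T, T, T]
r3 m[Q→φ4] = [T, T, T, T]
r3 m[M→φ1] = [T, T, T, T]
r3 m[M→φ4] = [F, T, T, T]
r3 m[M→φ5] = [F, T, T, T]
r4 m[φ0→C] = [F, T, T, T]
r4 m[φ0→K] = [T, T, T, T]
r4 m[φ1→K] = [T, T, T, T]
r4 m[φ1→M] = [F, T, T, T]
r4 m[φ2→C] = [T, T, T, T]
r4 m[φ2→N] = [T, F, T, T]
r4 m[φ3→C] = [T, T, T, T]
r4 m[φ3→G] = [T, T, T, T]
r4 m[φ4→Q] = [T, T, T, T]
r4 m[φ4→M] = [T, T, T, T]
r4 m[φ5→M] = [T, T, T, T]
r4 m[φ6→K] = [F, F, F, T]
r4 m[C→φ0] = [T, T, T, T]
r4 m[C→φ2] = [F, T, T, T]
r4 m[C→φ3] = [F, T, T, T]
r4 m[N→φ2] = [T, T, T, T]
r4 m[K→φ0] = [F, F, F, T]
r4 m[K→φ1] = [F, F, F, T]
r4 m[K→φ6] = [T, T, T, T]
r4 m[G→φ3] = [T, T, T, T]
r4 m[Q→φ4] = [T, T, T, T]
r4 m[M→φ1] = [T, T, T, T]
r4 m[M→φ4] = [F, T, T, T]
r4 m[M→φ5] = [F, T, T, T]
r5 m[φ0→C] = [F, T, T, T]
r5 m[φ0→K] = [T, T, T, T]
r5 m[φ1→K] = [T, T, T, T]
r5 m[φ1→M] = [F, T, T, T]
r5 m[φ2→C] = [T, T, T, T]
r5 m[φ2→N] = [T, F, T, T]
r5 m[φ3→C] = [T, T, T, T]
r5 m[φ3→G] = [T, T, T, T]
r5 m[φ4→Q] = [T, T, T, T]
r5 m[φ4→M] = [T, T, T, T]
r5 m[φ5→M] = [T, T, T, T]
r5 m[φ6→K] = [F, F, F, T]
r5 m[C→φ0] = [T, T, T, T]
r5 m[C→φ2] = [F, T, T, T]
r5 m[C→φ3] = [F, T, T, T]
r5 m[N→φ2] = [T, T, T, T]
r5 m[K→φ0] = [F, F, F, T]
r5 m[K→φ1] = [F, F, F, T]
r5 m[K→φ6] = [T, T, T, T]
r5 m[G→φ3] = [T, T, T, T]
r5 m[Q→φ4] = [T, T, T, T]
r5 m[M→φ1] = [T, T, T, T]
r5 m[M→φ4] = [F, T, T, T]
r5 m[M→φ5] = [F, T, T, T]
fixed point reached at round 5
b[C] = ⊗ incoming = [F, T, T, T]

b[C] = [F, T, T, T]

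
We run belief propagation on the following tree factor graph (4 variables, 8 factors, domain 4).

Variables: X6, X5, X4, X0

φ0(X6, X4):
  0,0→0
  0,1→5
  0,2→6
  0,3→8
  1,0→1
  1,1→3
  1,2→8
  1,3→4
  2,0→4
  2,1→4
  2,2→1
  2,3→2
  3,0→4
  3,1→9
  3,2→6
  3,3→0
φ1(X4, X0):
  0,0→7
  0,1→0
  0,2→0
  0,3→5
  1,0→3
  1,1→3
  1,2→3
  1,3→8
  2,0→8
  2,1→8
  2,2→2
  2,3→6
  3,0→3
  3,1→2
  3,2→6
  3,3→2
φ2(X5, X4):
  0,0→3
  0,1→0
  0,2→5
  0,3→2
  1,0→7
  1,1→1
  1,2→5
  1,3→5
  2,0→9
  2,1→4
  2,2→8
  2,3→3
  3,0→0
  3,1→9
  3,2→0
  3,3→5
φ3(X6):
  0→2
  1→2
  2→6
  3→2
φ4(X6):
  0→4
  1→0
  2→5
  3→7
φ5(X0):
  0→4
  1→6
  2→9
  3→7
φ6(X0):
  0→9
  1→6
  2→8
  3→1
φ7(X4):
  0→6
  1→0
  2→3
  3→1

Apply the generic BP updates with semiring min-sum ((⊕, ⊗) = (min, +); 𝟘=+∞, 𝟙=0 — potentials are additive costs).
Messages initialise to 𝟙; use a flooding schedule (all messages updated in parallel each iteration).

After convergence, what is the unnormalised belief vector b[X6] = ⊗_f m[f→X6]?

init: all messages = 𝟙 over 4 values
r1 m[φ0→X6] = [0, 1, 1, 0]
r1 m[φ0→X4] = [0, 3, 1, 0]
r1 m[φ1→X4] = [0, 3, 2, 2]
r1 m[φ1→X0] = [3, 0, 0, 2]
r1 m[φ2→X5] = [0, 1, 3, 0]
r1 m[φ2→X4] = [0, 0, 0, 2]
r1 m[φ3→X6] = [2, 2, 6, 2]
r1 m[φ4→X6] = [4, 0, 5, 7]
r1 m[φ5→X0] = [4, 6, 9, 7]
r1 m[φ6→X0] = [9, 6, 8, 1]
r1 m[φ7→X4] = [6, 0, 3, 1]
r1 m[X6→φ0] = [0, 0, 0, 0]
r1 m[X6→φ3] = [0, 0, 0, 0]
r1 m[X6→φ4] = [0, 0, 0, 0]
r1 m[X5→φ2] = [0, 0, 0, 0]
r1 m[X4→φ0] = [0, 0, 0, 0]
r1 m[X4→φ1] = [0, 0, 0, 0]
r1 m[X4→φ2] = [0, 0, 0, 0]
r1 m[X4→φ7] = [0, 0, 0, 0]
r1 m[X0→φ1] = [0, 0, 0, 0]
r1 m[X0→φ5] = [0, 0, 0, 0]
r1 m[X0→φ6] = [0, 0, 0, 0]
r2 m[φ0→X6] = [0, 1, 1, 0]
r2 m[φ0→X4] = [0, 3, 1, 0]
r2 m[φ1→X4] = [0, 3, 2, 2]
r2 m[φ1→X0] = [3, 0, 0, 2]
r2 m[φ2→X5] = [0, 1, 3, 0]
r2 m[φ2→X4] = [0, 0, 0, 2]
r2 m[φ3→X6] = [2, 2, 6, 2]
r2 m[φ4→X6] = [4, 0, 5, 7]
r2 m[φ5→X0] = [4, 6, 9, 7]
r2 m[φ6→X0] = [9, 6, 8, 1]
r2 m[φ7→X4] = [6, 0, 3, 1]
r2 m[X6→φ0] = [6, 2, 11, 9]
r2 m[X6→φ3] = [4, 1, 6, 7]
r2 m[X6→φ4] = [2, 3, 7, 2]
r2 m[X5→φ2] = [0, 0, 0, 0]
r2 m[X4→φ0] = [6, 3, 5, 5]
r2 m[X4→φ1] = [6, 3, 4, 3]
r2 m[X4→φ2] = [6, 6, 6, 3]
r2 m[X4→φ7] = [0, 6, 3, 4]
r2 m[X0→φ1] = [13, 12, 17, 8]
r2 m[X0→φ5] = [12, 6, 8, 3]
r2 m[X0→φ6] = [7, 6, 9, 9]
r3 m[φ0→X6] = [6, 6, 6, 5]
r3 m[φ0→X4] = [3, 5, 10, 6]
r3 m[φ1→X4] = [12, 15, 14, 10]
r3 m[φ1→X0] = [6, 5, 6, 5]
r3 m[φ2→X5] = [5, 7, 6, 6]
r3 m[φ2→X4] = [0, 0, 0, 2]
r3 m[φ3→X6] = [2, 2, 6, 2]
r3 m[φ4→X6] = [4, 0, 5, 7]
r3 m[φ5→X0] = [4, 6, 9, 7]
r3 m[φ6→X0] = [9, 6, 8, 1]
r3 m[φ7→X4] = [6, 0, 3, 1]
r3 m[X6→φ0] = [6, 2, 11, 9]
r3 m[X6→φ3] = [4, 1, 6, 7]
r3 m[X6→φ4] = [2, 3, 7, 2]
r3 m[X5→φ2] = [0, 0, 0, 0]
r3 m[X4→φ0] = [6, 3, 5, 5]
r3 m[X4→φ1] = [6, 3, 4, 3]
r3 m[X4→φ2] = [6, 6, 6, 3]
r3 m[X4→φ7] = [0, 6, 3, 4]
r3 m[X0→φ1] = [13, 12, 17, 8]
r3 m[X0→φ5] = [12, 6, 8, 3]
r3 m[X0→φ6] = [7, 6, 9, 9]
r4 m[φ0→X6] = [6, 6, 6, 5]
r4 m[φ0→X4] = [3, 5, 10, 6]
r4 m[φ1→X4] = [12, 15, 14, 10]
r4 m[φ1→X0] = [6, 5, 6, 5]
r4 m[φ2→X5] = [5, 7, 6, 6]
r4 m[φ2→X4] = [0, 0, 0, 2]
r4 m[φ3→X6] = [2, 2, 6, 2]
r4 m[φ4→X6] = [4, 0, 5, 7]
r4 m[φ5→X0] = [4, 6, 9, 7]
r4 m[φ6→X0] = [9, 6, 8, 1]
r4 m[φ7→X4] = [6, 0, 3, 1]
r4 m[X6→φ0] = [6, 2, 11, 9]
r4 m[X6→φ3] = [10, 6, 11, 12]
r4 m[X6→φ4] = [8, 8, 12, 7]
r4 m[X5→φ2] = [0, 0, 0, 0]
r4 m[X4→φ0] = [18, 15, 17, 13]
r4 m[X4→φ1] = [9, 5, 13, 9]
r4 m[X4→φ2] = [21, 20, 27, 17]
r4 m[X4→φ7] = [15, 20, 24, 18]
r4 m[X0→φ1] = [13, 12, 17, 8]
r4 m[X0→φ5] = [15, 11, 14, 6]
r4 m[X0→φ6] = [10, 11, 15, 12]
r5 m[φ0→X6] = [18, 17, 15, 13]
r5 m[φ0→X4] = [3, 5, 10, 6]
r5 m[φ1→X4] = [12, 15, 14, 10]
r5 m[φ1→X0] = [8, 8, 8, 11]
r5 m[φ2→X5] = [19, 21, 20, 21]
r5 m[φ2→X4] = [0, 0, 0, 2]
r5 m[φ3→X6] = [2, 2, 6, 2]
r5 m[φ4→X6] = [4, 0, 5, 7]
r5 m[φ5→X0] = [4, 6, 9, 7]
r5 m[φ6→X0] = [9, 6, 8, 1]
r5 m[φ7→X4] = [6, 0, 3, 1]
r5 m[X6→φ0] = [6, 2, 11, 9]
r5 m[X6→φ3] = [10, 6, 11, 12]
r5 m[X6→φ4] = [8, 8, 12, 7]
r5 m[X5→φ2] = [0, 0, 0, 0]
r5 m[X4→φ0] = [18, 15, 17, 13]
r5 m[X4→φ1] = [9, 5, 13, 9]
r5 m[X4→φ2] = [21, 20, 27, 17]
r5 m[X4→φ7] = [15, 20, 24, 18]
r5 m[X0→φ1] = [13, 12, 17, 8]
r5 m[X0→φ5] = [15, 11, 14, 6]
r5 m[X0→φ6] = [10, 11, 15, 12]
r6 m[φ0→X6] = [18, 17, 15, 13]
r6 m[φ0→X4] = [3, 5, 10, 6]
r6 m[φ1→X4] = [12, 15, 14, 10]
r6 m[φ1→X0] = [8, 8, 8, 11]
r6 m[φ2→X5] = [19, 21, 20, 21]
r6 m[φ2→X4] = [0, 0, 0, 2]
r6 m[φ3→X6] = [2, 2, 6, 2]
r6 m[φ4→X6] = [4, 0, 5, 7]
r6 m[φ5→X0] = [4, 6, 9, 7]
r6 m[φ6→X0] = [9, 6, 8, 1]
r6 m[φ7→X4] = [6, 0, 3, 1]
r6 m[X6→φ0] = [6, 2, 11, 9]
r6 m[X6→φ3] = [22, 17, 20, 20]
r6 m[X6→φ4] = [20, 19, 21, 15]
r6 m[X5→φ2] = [0, 0, 0, 0]
r6 m[X4→φ0] = [18, 15, 17, 13]
r6 m[X4→φ1] = [9, 5, 13, 9]
r6 m[X4→φ2] = [21, 20, 27, 17]
r6 m[X4→φ7] = [15, 20, 24, 18]
r6 m[X0→φ1] = [13, 12, 17, 8]
r6 m[X0→φ5] = [17, 14, 16, 12]
r6 m[X0→φ6] = [12, 14, 17, 18]
r7 m[φ0→X6] = [18, 17, 15, 13]
r7 m[φ0→X4] = [3, 5, 10, 6]
r7 m[φ1→X4] = [12, 15, 14, 10]
r7 m[φ1→X0] = [8, 8, 8, 11]
r7 m[φ2→X5] = [19, 21, 20, 21]
r7 m[φ2→X4] = [0, 0, 0, 2]
r7 m[φ3→X6] = [2, 2, 6, 2]
r7 m[φ4→X6] = [4, 0, 5, 7]
r7 m[φ5→X0] = [4, 6, 9, 7]
r7 m[φ6→X0] = [9, 6, 8, 1]
r7 m[φ7→X4] = [6, 0, 3, 1]
r7 m[X6→φ0] = [6, 2, 11, 9]
r7 m[X6→φ3] = [22, 17, 20, 20]
r7 m[X6→φ4] = [20, 19, 21, 15]
r7 m[X5→φ2] = [0, 0, 0, 0]
r7 m[X4→φ0] = [18, 15, 17, 13]
r7 m[X4→φ1] = [9, 5, 13, 9]
r7 m[X4→φ2] = [21, 20, 27, 17]
r7 m[X4→φ7] = [15, 20, 24, 18]
r7 m[X0→φ1] = [13, 12, 17, 8]
r7 m[X0→φ5] = [17, 14, 16, 12]
r7 m[X0→φ6] = [12, 14, 17, 18]
fixed point reached at round 7
b[X6] = ⊗ incoming = [24, 19, 26, 22]

b[X6] = [24, 19, 26, 22]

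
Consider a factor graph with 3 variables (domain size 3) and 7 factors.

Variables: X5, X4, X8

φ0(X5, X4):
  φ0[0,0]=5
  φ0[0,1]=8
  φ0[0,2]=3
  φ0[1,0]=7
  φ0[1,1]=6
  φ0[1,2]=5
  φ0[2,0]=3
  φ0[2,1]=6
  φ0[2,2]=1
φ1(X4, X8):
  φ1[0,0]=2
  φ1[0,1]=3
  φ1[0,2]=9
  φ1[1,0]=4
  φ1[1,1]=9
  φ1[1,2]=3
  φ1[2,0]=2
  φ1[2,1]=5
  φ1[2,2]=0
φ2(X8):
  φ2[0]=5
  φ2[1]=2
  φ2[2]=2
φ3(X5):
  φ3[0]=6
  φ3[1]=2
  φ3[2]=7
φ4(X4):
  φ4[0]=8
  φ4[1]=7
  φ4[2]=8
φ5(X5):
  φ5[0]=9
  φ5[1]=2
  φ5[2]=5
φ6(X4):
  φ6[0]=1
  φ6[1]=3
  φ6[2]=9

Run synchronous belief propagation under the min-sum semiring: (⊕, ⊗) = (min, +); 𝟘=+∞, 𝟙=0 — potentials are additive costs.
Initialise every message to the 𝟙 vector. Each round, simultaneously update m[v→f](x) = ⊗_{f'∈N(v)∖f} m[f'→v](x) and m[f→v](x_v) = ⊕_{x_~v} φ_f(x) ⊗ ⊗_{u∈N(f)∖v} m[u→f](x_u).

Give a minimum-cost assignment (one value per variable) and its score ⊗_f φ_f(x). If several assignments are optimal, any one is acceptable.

assignment: (X5=1, X4=0, X8=1); score = 25

init: all messages = 𝟙 over 3 values
r1 m[φ0→X5] = [3, 5, 1]
r1 m[φ0→X4] = [3, 6, 1]
r1 m[φ1→X4] = [2, 3, 0]
r1 m[φ1→X8] = [2, 3, 0]
r1 m[φ2→X8] = [5, 2, 2]
r1 m[φ3→X5] = [6, 2, 7]
r1 m[φ4→X4] = [8, 7, 8]
r1 m[φ5→X5] = [9, 2, 5]
r1 m[φ6→X4] = [1, 3, 9]
r1 m[X5→φ0] = [0, 0, 0]
r1 m[X5→φ3] = [0, 0, 0]
r1 m[X5→φ5] = [0, 0, 0]
r1 m[X4→φ0] = [0, 0, 0]
r1 m[X4→φ1] = [0, 0, 0]
r1 m[X4→φ4] = [0, 0, 0]
r1 m[X4→φ6] = [0, 0, 0]
r1 m[X8→φ1] = [0, 0, 0]
r1 m[X8→φ2] = [0, 0, 0]
r2 m[φ0→X5] = [3, 5, 1]
r2 m[φ0→X4] = [3, 6, 1]
r2 m[φ1→X4] = [2, 3, 0]
r2 m[φ1→X8] = [2, 3, 0]
r2 m[φ2→X8] = [5, 2, 2]
r2 m[φ3→X5] = [6, 2, 7]
r2 m[φ4→X4] = [8, 7, 8]
r2 m[φ5→X5] = [9, 2, 5]
r2 m[φ6→X4] = [1, 3, 9]
r2 m[X5→φ0] = [15, 4, 12]
r2 m[X5→φ3] = [12, 7, 6]
r2 m[X5→φ5] = [9, 7, 8]
r2 m[X4→φ0] = [11, 13, 17]
r2 m[X4→φ1] = [12, 16, 18]
r2 m[X4→φ4] = [6, 12, 10]
r2 m[X4→φ6] = [13, 16, 9]
r2 m[X8→φ1] = [5, 2, 2]
r2 m[X8→φ2] = [2, 3, 0]
r3 m[φ0→X5] = [16, 18, 14]
r3 m[φ0→X4] = [11, 10, 9]
r3 m[φ1→X4] = [5, 5, 2]
r3 m[φ1→X8] = [14, 15, 18]
r3 m[φ2→X8] = [5, 2, 2]
r3 m[φ3→X5] = [6, 2, 7]
r3 m[φ4→X4] = [8, 7, 8]
r3 m[φ5→X5] = [9, 2, 5]
r3 m[φ6→X4] = [1, 3, 9]
r3 m[X5→φ0] = [15, 4, 12]
r3 m[X5→φ3] = [12, 7, 6]
r3 m[X5→φ5] = [9, 7, 8]
r3 m[X4→φ0] = [11, 13, 17]
r3 m[X4→φ1] = [12, 16, 18]
r3 m[X4→φ4] = [6, 12, 10]
r3 m[X4→φ6] = [13, 16, 9]
r3 m[X8→φ1] = [5, 2, 2]
r3 m[X8→φ2] = [2, 3, 0]
r4 m[φ0→X5] = [16, 18, 14]
r4 m[φ0→X4] = [11, 10, 9]
r4 m[φ1→X4] = [5, 5, 2]
r4 m[φ1→X8] = [14, 15, 18]
r4 m[φ2→X8] = [5, 2, 2]
r4 m[φ3→X5] = [6, 2, 7]
r4 m[φ4→X4] = [8, 7, 8]
r4 m[φ5→X5] = [9, 2, 5]
r4 m[φ6→X4] = [1, 3, 9]
r4 m[X5→φ0] = [15, 4, 12]
r4 m[X5→φ3] = [25, 20, 19]
r4 m[X5→φ5] = [22, 20, 21]
r4 m[X4→φ0] = [14, 15, 19]
r4 m[X4→φ1] = [20, 20, 26]
r4 m[X4→φ4] = [17, 18, 20]
r4 m[X4→φ6] = [24, 22, 19]
r4 m[X8→φ1] = [5, 2, 2]
r4 m[X8→φ2] = [14, 15, 18]
r5 m[φ0→X5] = [19, 21, 17]
r5 m[φ0→X4] = [11, 10, 9]
r5 m[φ1→X4] = [5, 5, 2]
r5 m[φ1→X8] = [22, 23, 23]
r5 m[φ2→X8] = [5, 2, 2]
r5 m[φ3→X5] = [6, 2, 7]
r5 m[φ4→X4] = [8, 7, 8]
r5 m[φ5→X5] = [9, 2, 5]
r5 m[φ6→X4] = [1, 3, 9]
r5 m[X5→φ0] = [15, 4, 12]
r5 m[X5→φ3] = [25, 20, 19]
r5 m[X5→φ5] = [22, 20, 21]
r5 m[X4→φ0] = [14, 15, 19]
r5 m[X4→φ1] = [20, 20, 26]
r5 m[X4→φ4] = [17, 18, 20]
r5 m[X4→φ6] = [24, 22, 19]
r5 m[X8→φ1] = [5, 2, 2]
r5 m[X8→φ2] = [14, 15, 18]
r6 m[φ0→X5] = [19, 21, 17]
r6 m[φ0→X4] = [11, 10, 9]
r6 m[φ1→X4] = [5, 5, 2]
r6 m[φ1→X8] = [22, 23, 23]
r6 m[φ2→X8] = [5, 2, 2]
r6 m[φ3→X5] = [6, 2, 7]
r6 m[φ4→X4] = [8, 7, 8]
r6 m[φ5→X5] = [9, 2, 5]
r6 m[φ6→X4] = [1, 3, 9]
r6 m[X5→φ0] = [15, 4, 12]
r6 m[X5→φ3] = [28, 23, 22]
r6 m[X5→φ5] = [25, 23, 24]
r6 m[X4→φ0] = [14, 15, 19]
r6 m[X4→φ1] = [20, 20, 26]
r6 m[X4→φ4] = [17, 18, 20]
r6 m[X4→φ6] = [24, 22, 19]
r6 m[X8→φ1] = [5, 2, 2]
r6 m[X8→φ2] = [22, 23, 23]
r7 m[φ0→X5] = [19, 21, 17]
r7 m[φ0→X4] = [11, 10, 9]
r7 m[φ1→X4] = [5, 5, 2]
r7 m[φ1→X8] = [22, 23, 23]
r7 m[φ2→X8] = [5, 2, 2]
r7 m[φ3→X5] = [6, 2, 7]
r7 m[φ4→X4] = [8, 7, 8]
r7 m[φ5→X5] = [9, 2, 5]
r7 m[φ6→X4] = [1, 3, 9]
r7 m[X5→φ0] = [15, 4, 12]
r7 m[X5→φ3] = [28, 23, 22]
r7 m[X5→φ5] = [25, 23, 24]
r7 m[X4→φ0] = [14, 15, 19]
r7 m[X4→φ1] = [20, 20, 26]
r7 m[X4→φ4] = [17, 18, 20]
r7 m[X4→φ6] = [24, 22, 19]
r7 m[X8→φ1] = [5, 2, 2]
r7 m[X8→φ2] = [22, 23, 23]
fixed point reached at round 7
traceback from X5: (X5=1, X4=0, X8=1), score=25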